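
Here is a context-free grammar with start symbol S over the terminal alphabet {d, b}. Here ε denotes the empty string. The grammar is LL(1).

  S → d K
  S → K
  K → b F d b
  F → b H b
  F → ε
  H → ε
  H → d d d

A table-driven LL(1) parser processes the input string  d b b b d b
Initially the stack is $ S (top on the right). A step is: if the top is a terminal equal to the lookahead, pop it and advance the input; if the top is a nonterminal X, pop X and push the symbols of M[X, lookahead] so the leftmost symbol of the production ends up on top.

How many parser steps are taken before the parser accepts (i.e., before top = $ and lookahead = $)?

step 1: stack=$ S  input=d b b b d b $  — expand S → d K
step 2: stack=$ K d  input=d b b b d b $  — match d
step 3: stack=$ K  input=b b b d b $  — expand K → b F d b
step 4: stack=$ b d F b  input=b b b d b $  — match b
step 5: stack=$ b d F  input=b b d b $  — expand F → b H b
step 6: stack=$ b d b H b  input=b b d b $  — match b
step 7: stack=$ b d b H  input=b d b $  — expand H → ε
step 8: stack=$ b d b  input=b d b $  — match b
step 9: stack=$ b d  input=d b $  — match d
step 10: stack=$ b  input=b $  — match b
Accept reached after 10 steps.

10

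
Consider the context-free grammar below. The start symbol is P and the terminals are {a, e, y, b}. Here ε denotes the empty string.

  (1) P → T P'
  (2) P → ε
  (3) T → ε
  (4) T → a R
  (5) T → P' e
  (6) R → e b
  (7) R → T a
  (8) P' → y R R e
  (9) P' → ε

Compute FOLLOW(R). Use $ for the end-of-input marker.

FIRST(P') = {ε, y}
FIRST(T) = {ε, a, e, y}  (via P' e)
FIRST(P) = {ε, a, e, y}  (via T P')
FIRST(R) = {a, e, y}  (via T a)
FOLLOW(P) includes $ since P is the start symbol.
FOLLOW(P): P appears on no right-hand side. Thus FOLLOW(P) = {$}.
FOLLOW(T): in P→T P', T is followed by P' with FIRST {ε, y}; in P→T P', the suffix after T is nullable, so FOLLOW(T) ⊇ FOLLOW(P) = {$}; in R→T a, T is followed by a with FIRST {a}. Thus FOLLOW(T) = {$, a, y}.
FOLLOW(R): in T→a R, the suffix after R is empty, so FOLLOW(R) ⊇ FOLLOW(T) = {$, a, y}; in P'→y R R e (occurrence 1), R is followed by R e with FIRST {a, e, y}; in P'→y R R e (occurrence 2), R is followed by e with FIRST {e}. Thus FOLLOW(R) = {$, a, e, y}.
FOLLOW(P'): in P→T P', the suffix after P' is empty, so FOLLOW(P') ⊇ FOLLOW(P) = {$}; in T→P' e, P' is followed by e with FIRST {e}. Thus FOLLOW(P') = {$, e}.

{$, a, e, y}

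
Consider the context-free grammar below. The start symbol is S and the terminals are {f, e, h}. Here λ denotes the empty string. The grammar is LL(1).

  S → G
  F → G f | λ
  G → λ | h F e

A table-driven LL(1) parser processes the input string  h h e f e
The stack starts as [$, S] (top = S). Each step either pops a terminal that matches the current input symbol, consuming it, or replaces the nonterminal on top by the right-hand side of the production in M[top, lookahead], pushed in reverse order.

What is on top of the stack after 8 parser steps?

f

     Stack        Input        Action
  1  $ S          h h e f e $  expand S → G
  2  $ G          h h e f e $  expand G → h F e
  3  $ e F h      h h e f e $  match h
  4  $ e F        h e f e $    expand F → G f
  5  $ e f G      h e f e $    expand G → h F e
  6  $ e f e F h  h e f e $    match h
  7  $ e f e F    e f e $      expand F → λ
  8  $ e f e      e f e $      match e
Stack after step 8: $ e f (top = f).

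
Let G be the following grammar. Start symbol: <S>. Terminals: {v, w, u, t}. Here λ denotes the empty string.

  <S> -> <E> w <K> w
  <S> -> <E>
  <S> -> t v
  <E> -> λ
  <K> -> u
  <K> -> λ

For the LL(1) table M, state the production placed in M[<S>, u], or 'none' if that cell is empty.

FIRST(<E>): from <E>->λ we get {λ}. So FIRST(<E>) = {λ}.
FIRST(<K>): from <K>->u we get {u}; from <K>->λ we get {λ}. So FIRST(<K>) = {λ, u}.
FIRST(<S>): from <S>-><E> w <K> w we get {w}; from <S>-><E> we get {λ}; from <S>->t v we get {t}. So FIRST(<S>) = {λ, t, w}.
FOLLOW(<S>) includes $ since <S> is the start symbol.
FOLLOW(<S>): <S> appears on no right-hand side. Thus FOLLOW(<S>) = {$}.
For <S> -> <E> w <K> w: FIRST(<E> w <K> w) = {w}, so it goes in M[<S>, t] for t ∈ {w}.
For <S> -> <E>: FIRST(<E>) = {λ}, so it goes in M[<S>, t] for t ∈ {}; since λ ∈ FIRST, also for every t ∈ FOLLOW(<S>) = {$}.
For <S> -> t v: FIRST(t v) = {t}, so it goes in M[<S>, t] for t ∈ {t}.
None of these place a production in M[<S>, u].

none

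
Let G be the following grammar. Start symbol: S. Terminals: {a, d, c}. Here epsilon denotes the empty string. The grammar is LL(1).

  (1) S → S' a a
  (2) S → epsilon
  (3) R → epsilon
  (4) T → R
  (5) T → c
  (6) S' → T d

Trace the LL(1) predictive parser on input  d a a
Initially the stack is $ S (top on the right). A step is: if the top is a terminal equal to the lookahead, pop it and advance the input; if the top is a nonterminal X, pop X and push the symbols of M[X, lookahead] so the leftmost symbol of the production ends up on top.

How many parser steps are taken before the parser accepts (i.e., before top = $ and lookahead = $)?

     Stack      Input    Action
  1  $ S        d a a $  expand S → S' a a
  2  $ a a S'   d a a $  expand S' → T d
  3  $ a a d T  d a a $  expand T → R
  4  $ a a d R  d a a $  expand R → epsilon
  5  $ a a d    d a a $  match d
  6  $ a a      a a $    match a
  7  $ a        a $      match a
Accept reached after 7 steps.

7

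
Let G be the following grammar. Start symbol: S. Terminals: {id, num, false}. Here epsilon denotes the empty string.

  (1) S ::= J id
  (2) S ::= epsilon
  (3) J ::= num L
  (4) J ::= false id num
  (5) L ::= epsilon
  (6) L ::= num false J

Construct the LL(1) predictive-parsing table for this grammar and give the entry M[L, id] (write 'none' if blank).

L ::= epsilon

FIRST(J) = {false, num}
FIRST(L) = {epsilon, num}
FIRST(S) = {epsilon, false, num}  (via J id)
FOLLOW(S) includes $ since S is the start symbol.
FOLLOW(J): in S::=J id, J is followed by id with FIRST {id}; in L::=num false J, the suffix after J is empty, so FOLLOW(J) ⊇ FOLLOW(L) = {id}. Thus FOLLOW(J) = {id}.
FOLLOW(L): in J::=num L, the suffix after L is empty, so FOLLOW(L) ⊇ FOLLOW(J) = {id}. Thus FOLLOW(L) = {id}.
For L ::= epsilon: FIRST(epsilon) = {epsilon}, so it goes in M[L, t] for t ∈ {}; since epsilon ∈ FIRST, also for every t ∈ FOLLOW(L) = {id}.
For L ::= num false J: FIRST(num false J) = {num}, so it goes in M[L, t] for t ∈ {num}.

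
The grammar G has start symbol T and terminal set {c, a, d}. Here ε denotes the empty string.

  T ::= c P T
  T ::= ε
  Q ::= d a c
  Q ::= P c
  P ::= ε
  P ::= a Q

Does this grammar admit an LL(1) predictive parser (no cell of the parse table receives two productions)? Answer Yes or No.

FIRST(T) = {ε, c}
FIRST(Q) = {a, c, d}
FIRST(P) = {ε, a}
FOLLOW(T) = {$}
FOLLOW(Q) = {$, c}
FOLLOW(P) = {$, c}
Each cell of M receives at most one production.

Yes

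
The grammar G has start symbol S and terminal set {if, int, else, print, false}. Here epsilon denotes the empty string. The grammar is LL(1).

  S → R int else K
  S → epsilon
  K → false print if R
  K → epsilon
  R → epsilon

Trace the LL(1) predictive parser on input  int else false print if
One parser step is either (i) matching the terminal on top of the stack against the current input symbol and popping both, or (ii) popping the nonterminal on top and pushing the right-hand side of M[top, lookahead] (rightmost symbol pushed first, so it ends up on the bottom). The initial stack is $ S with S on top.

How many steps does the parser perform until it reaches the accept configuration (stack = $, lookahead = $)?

step 1: stack=$ S  input=int else false print if $  — expand S → R int else K
step 2: stack=$ K else int R  input=int else false print if $  — expand R → epsilon
step 3: stack=$ K else int  input=int else false print if $  — match int
step 4: stack=$ K else  input=else false print if $  — match else
step 5: stack=$ K  input=false print if $  — expand K → false print if R
step 6: stack=$ R if print false  input=false print if $  — match false
step 7: stack=$ R if print  input=print if $  — match print
step 8: stack=$ R if  input=if $  — match if
step 9: stack=$ R  input=$  — expand R → epsilon
Accept reached after 9 steps.

9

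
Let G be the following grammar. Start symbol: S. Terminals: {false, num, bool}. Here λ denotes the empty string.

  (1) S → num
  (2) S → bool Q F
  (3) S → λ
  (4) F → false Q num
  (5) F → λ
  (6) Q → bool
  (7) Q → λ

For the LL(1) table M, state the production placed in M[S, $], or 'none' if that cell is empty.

S → λ

FIRST(S): from S→num we get {num}; from S→bool Q F we get {bool}; from S→λ we get {λ}. So FIRST(S) = {λ, bool, num}.
FIRST(F): from F→false Q num we get {false}; from F→λ we get {λ}. So FIRST(F) = {λ, false}.
FIRST(Q): from Q→bool we get {bool}; from Q→λ we get {λ}. So FIRST(Q) = {λ, bool}.
FOLLOW(S) includes $ since S is the start symbol.
FOLLOW(S): S appears on no right-hand side. Thus FOLLOW(S) = {$}.
For S → num: FIRST(num) = {num}, so it goes in M[S, t] for t ∈ {num}.
For S → bool Q F: FIRST(bool Q F) = {bool}, so it goes in M[S, t] for t ∈ {bool}.
For S → λ: FIRST(λ) = {λ}, so it goes in M[S, t] for t ∈ {}; since λ ∈ FIRST, also for every t ∈ FOLLOW(S) = {$}.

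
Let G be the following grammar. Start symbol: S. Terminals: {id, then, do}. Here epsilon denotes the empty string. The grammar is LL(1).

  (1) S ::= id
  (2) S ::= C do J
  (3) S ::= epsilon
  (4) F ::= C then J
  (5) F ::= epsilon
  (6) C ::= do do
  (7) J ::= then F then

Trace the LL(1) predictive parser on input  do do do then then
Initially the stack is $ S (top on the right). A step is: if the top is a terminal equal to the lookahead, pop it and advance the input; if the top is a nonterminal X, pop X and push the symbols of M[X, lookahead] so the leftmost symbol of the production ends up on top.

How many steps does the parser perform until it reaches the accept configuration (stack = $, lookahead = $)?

     Stack          Input                 Action
  1  $ S            do do do then then $  expand S ::= C do J
  2  $ J do C       do do do then then $  expand C ::= do do
  3  $ J do do do   do do do then then $  match do
  4  $ J do do      do do then then $     match do
  5  $ J do         do then then $        match do
  6  $ J            then then $           expand J ::= then F then
  7  $ then F then  then then $           match then
  8  $ then F       then $                expand F ::= epsilon
  9  $ then         then $                match then
Accept reached after 9 steps.

9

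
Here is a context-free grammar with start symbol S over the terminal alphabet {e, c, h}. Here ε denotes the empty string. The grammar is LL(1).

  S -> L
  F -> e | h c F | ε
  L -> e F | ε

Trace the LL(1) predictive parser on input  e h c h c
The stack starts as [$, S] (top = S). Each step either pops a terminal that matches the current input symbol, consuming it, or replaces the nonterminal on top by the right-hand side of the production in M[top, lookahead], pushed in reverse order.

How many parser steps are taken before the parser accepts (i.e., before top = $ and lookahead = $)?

10

      Stack    Input        Action
   1  $ S      e h c h c $  expand S -> L
   2  $ L      e h c h c $  expand L -> e F
   3  $ F e    e h c h c $  match e
   4  $ F      h c h c $    expand F -> h c F
   5  $ F c h  h c h c $    match h
   6  $ F c    c h c $      match c
   7  $ F      h c $        expand F -> h c F
   8  $ F c h  h c $        match h
   9  $ F c    c $          match c
  10  $ F      $            expand F -> ε
Accept reached after 10 steps.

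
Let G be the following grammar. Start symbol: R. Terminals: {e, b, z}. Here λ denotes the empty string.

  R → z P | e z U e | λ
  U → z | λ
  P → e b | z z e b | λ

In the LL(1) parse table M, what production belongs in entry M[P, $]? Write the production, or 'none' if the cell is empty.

P → λ

FIRST(R): from R→z P we get {z}; from R→e z U e we get {e}; from R→λ we get {λ}. So FIRST(R) = {λ, e, z}.
FIRST(U): from U→z we get {z}; from U→λ we get {λ}. So FIRST(U) = {λ, z}.
FIRST(P): from P→e b we get {e}; from P→z z e b we get {z}; from P→λ we get {λ}. So FIRST(P) = {λ, e, z}.
FOLLOW(R) includes $ since R is the start symbol.
FOLLOW(R): R appears on no right-hand side. Thus FOLLOW(R) = {$}.
FOLLOW(P): in R→z P, the suffix after P is empty, so FOLLOW(P) ⊇ FOLLOW(R) = {$}. Thus FOLLOW(P) = {$}.
For P → e b: FIRST(e b) = {e}, so it goes in M[P, t] for t ∈ {e}.
For P → z z e b: FIRST(z z e b) = {z}, so it goes in M[P, t] for t ∈ {z}.
For P → λ: FIRST(λ) = {λ}, so it goes in M[P, t] for t ∈ {}; since λ ∈ FIRST, also for every t ∈ FOLLOW(P) = {$}.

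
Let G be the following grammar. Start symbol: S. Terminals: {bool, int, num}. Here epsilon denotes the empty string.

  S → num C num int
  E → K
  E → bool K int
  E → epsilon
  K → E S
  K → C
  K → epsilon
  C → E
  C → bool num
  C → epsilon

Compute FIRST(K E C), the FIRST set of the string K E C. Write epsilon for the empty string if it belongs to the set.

FIRST(S): from S→num C num int we get {num}. So FIRST(S) = {num}.
FIRST(E): from E→K we get {epsilon, bool, num}; from E→bool K int we get {bool}; from E→epsilon we get {epsilon}. So FIRST(E) = {epsilon, bool, num}.
FIRST(C): from C→E we get {epsilon, bool, num}; from C→bool num we get {bool}; from C→epsilon we get {epsilon}. So FIRST(C) = {epsilon, bool, num}.
FIRST(K): from K→E S we get {bool, num}; from K→C we get {epsilon, bool, num}; from K→epsilon we get {epsilon}. So FIRST(K) = {epsilon, bool, num}.
FIRST(K E C): take FIRST of each symbol in turn, carrying on past any symbol whose FIRST contains epsilon; result {epsilon, bool, num}.

{epsilon, bool, num}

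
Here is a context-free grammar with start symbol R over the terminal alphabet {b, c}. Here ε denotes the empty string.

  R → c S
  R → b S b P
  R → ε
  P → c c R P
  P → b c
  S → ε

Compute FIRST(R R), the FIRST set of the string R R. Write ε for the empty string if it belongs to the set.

FIRST(R): from R→c S we get {c}; from R→b S b P we get {b}; from R→ε we get {ε}. So FIRST(R) = {ε, b, c}.
FIRST(P): from P→c c R P we get {c}; from P→b c we get {b}. So FIRST(P) = {b, c}.
FIRST(S): from S→ε we get {ε}. So FIRST(S) = {ε}.
FIRST(R R): take FIRST of each symbol in turn, carrying on past any symbol whose FIRST contains ε; result {ε, b, c}.

{ε, b, c}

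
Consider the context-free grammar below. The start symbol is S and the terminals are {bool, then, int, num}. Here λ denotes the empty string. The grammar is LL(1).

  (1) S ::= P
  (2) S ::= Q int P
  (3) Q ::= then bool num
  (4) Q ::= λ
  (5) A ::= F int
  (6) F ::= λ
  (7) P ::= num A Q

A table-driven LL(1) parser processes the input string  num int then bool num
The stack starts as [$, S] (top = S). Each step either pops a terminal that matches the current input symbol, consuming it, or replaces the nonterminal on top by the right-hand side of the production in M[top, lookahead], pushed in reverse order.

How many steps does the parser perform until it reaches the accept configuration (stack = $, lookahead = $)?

      Stack            Input                    Action
   1  $ S              num int then bool num $  expand S ::= P
   2  $ P              num int then bool num $  expand P ::= num A Q
   3  $ Q A num        num int then bool num $  match num
   4  $ Q A            int then bool num $      expand A ::= F int
   5  $ Q int F        int then bool num $      expand F ::= λ
   6  $ Q int          int then bool num $      match int
   7  $ Q              then bool num $          expand Q ::= then bool num
   8  $ num bool then  then bool num $          match then
   9  $ num bool       bool num $               match bool
  10  $ num            num $                    match num
Accept reached after 10 steps.

10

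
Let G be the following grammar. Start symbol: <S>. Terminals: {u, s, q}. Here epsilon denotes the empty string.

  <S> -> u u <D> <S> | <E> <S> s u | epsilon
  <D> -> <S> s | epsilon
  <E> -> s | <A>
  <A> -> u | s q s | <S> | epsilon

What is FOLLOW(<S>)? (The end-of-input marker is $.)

{$, s, u}

FIRST(<S>): from <S>->u u <D> <S> we get {u}; from <S>-><E> <S> s u we get {s, u}; from <S>->epsilon we get {epsilon}. So FIRST(<S>) = {epsilon, s, u}.
FIRST(<D>): from <D>-><S> s we get {s, u}; from <D>->epsilon we get {epsilon}. So FIRST(<D>) = {epsilon, s, u}.
FIRST(<A>): from <A>->u we get {u}; from <A>->s q s we get {s}; from <A>-><S> we get {epsilon, s, u}; from <A>->epsilon we get {epsilon}. So FIRST(<A>) = {epsilon, s, u}.
FIRST(<E>): from <E>->s we get {s}; from <E>-><A> we get {epsilon, s, u}. So FIRST(<E>) = {epsilon, s, u}.
FOLLOW(<S>) includes $ since <S> is the start symbol.
FOLLOW(<E>): in <S>-><E> <S> s u, <E> is followed by <S> s u with FIRST {s, u}. Thus FOLLOW(<E>) = {s, u}.
FOLLOW(<A>): in <E>-><A>, the suffix after <A> is empty, so FOLLOW(<A>) ⊇ FOLLOW(<E>) = {s, u}. Thus FOLLOW(<A>) = {s, u}.
FOLLOW(<S>): in <S>->u u <D> <S>, the suffix after <S> is empty (adds nothing new); in <S>-><E> <S> s u, <S> is followed by s u with FIRST {s}; in <D>-><S> s, <S> is followed by s with FIRST {s}; in <A>-><S>, the suffix after <S> is empty, so FOLLOW(<S>) ⊇ FOLLOW(<A>) = {s, u}. Thus FOLLOW(<S>) = {$, s, u}.
FOLLOW(<D>): in <S>->u u <D> <S>, <D> is followed by <S> with FIRST {epsilon, s, u}; in <S>->u u <D> <S>, the suffix after <D> is nullable, so FOLLOW(<D>) ⊇ FOLLOW(<S>) = {$, s, u}. Thus FOLLOW(<D>) = {$, s, u}.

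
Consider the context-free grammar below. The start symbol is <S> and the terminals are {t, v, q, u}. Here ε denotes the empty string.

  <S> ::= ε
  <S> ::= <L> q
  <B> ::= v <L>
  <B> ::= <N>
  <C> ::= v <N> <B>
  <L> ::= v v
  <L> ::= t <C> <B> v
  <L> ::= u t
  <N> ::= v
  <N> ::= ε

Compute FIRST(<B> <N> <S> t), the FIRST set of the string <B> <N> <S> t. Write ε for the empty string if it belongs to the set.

{t, u, v}

FIRST(<C>): from <C>::=v <N> <B> we get {v}. So FIRST(<C>) = {v}.
FIRST(<L>): from <L>::=v v we get {v}; from <L>::=t <C> <B> v we get {t}; from <L>::=u t we get {u}. So FIRST(<L>) = {t, u, v}.
FIRST(<N>): from <N>::=v we get {v}; from <N>::=ε we get {ε}. So FIRST(<N>) = {ε, v}.
FIRST(<S>): from <S>::=ε we get {ε}; from <S>::=<L> q we get {t, u, v}. So FIRST(<S>) = {ε, t, u, v}.
FIRST(<B>): from <B>::=v <L> we get {v}; from <B>::=<N> we get {ε, v}. So FIRST(<B>) = {ε, v}.
FIRST(<B> <N> <S> t): take FIRST of each symbol in turn, carrying on past any symbol whose FIRST contains ε; result {t, u, v}.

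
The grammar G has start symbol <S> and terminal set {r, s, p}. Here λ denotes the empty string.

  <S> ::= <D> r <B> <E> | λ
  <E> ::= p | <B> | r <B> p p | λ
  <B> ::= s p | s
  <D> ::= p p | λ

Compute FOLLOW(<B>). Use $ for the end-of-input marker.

FIRST(<B>): from <B>::=s p we get {s}; from <B>::=s we get {s}. So FIRST(<B>) = {s}.
FIRST(<D>): from <D>::=p p we get {p}; from <D>::=λ we get {λ}. So FIRST(<D>) = {λ, p}.
FIRST(<S>): from <S>::=<D> r <B> <E> we get {p, r}; from <S>::=λ we get {λ}. So FIRST(<S>) = {λ, p, r}.
FIRST(<E>): from <E>::=p we get {p}; from <E>::=<B> we get {s}; from <E>::=r <B> p p we get {r}; from <E>::=λ we get {λ}. So FIRST(<E>) = {λ, p, r, s}.
FOLLOW(<S>) includes $ since <S> is the start symbol.
FOLLOW(<S>): <S> appears on no right-hand side. Thus FOLLOW(<S>) = {$}.
FOLLOW(<E>): in <S>::=<D> r <B> <E>, the suffix after <E> is empty, so FOLLOW(<E>) ⊇ FOLLOW(<S>) = {$}. Thus FOLLOW(<E>) = {$}.
FOLLOW(<B>): in <S>::=<D> r <B> <E>, <B> is followed by <E> with FIRST {λ, p, r, s}; in <S>::=<D> r <B> <E>, the suffix after <B> is nullable, so FOLLOW(<B>) ⊇ FOLLOW(<S>) = {$}; in <E>::=<B>, the suffix after <B> is empty, so FOLLOW(<B>) ⊇ FOLLOW(<E>) = {$}; in <E>::=r <B> p p, <B> is followed by p p with FIRST {p}. Thus FOLLOW(<B>) = {$, p, r, s}.
FOLLOW(<D>): in <S>::=<D> r <B> <E>, <D> is followed by r <B> <E> with FIRST {r}. Thus FOLLOW(<D>) = {r}.

{$, p, r, s}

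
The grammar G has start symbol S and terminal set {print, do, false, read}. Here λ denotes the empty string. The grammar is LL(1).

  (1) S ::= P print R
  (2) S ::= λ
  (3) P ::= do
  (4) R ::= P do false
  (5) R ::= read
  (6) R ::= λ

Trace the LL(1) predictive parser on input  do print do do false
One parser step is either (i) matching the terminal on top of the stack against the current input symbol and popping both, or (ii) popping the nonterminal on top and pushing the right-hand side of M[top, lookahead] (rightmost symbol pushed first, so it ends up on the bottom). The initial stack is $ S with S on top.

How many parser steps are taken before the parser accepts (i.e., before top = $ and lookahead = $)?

9

step 1: stack=$ S  input=do print do do false $  — expand S ::= P print R
step 2: stack=$ R print P  input=do print do do false $  — expand P ::= do
step 3: stack=$ R print do  input=do print do do false $  — match do
step 4: stack=$ R print  input=print do do false $  — match print
step 5: stack=$ R  input=do do false $  — expand R ::= P do false
step 6: stack=$ false do P  input=do do false $  — expand P ::= do
step 7: stack=$ false do do  input=do do false $  — match do
step 8: stack=$ false do  input=do false $  — match do
step 9: stack=$ false  input=false $  — match false
Accept reached after 9 steps.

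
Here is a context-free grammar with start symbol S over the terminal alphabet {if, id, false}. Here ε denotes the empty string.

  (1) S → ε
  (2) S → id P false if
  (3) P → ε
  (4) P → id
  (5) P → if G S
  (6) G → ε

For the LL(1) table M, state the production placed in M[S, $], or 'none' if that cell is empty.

S → ε

FIRST(S): from S→ε we get {ε}; from S→id P false if we get {id}. So FIRST(S) = {ε, id}.
FIRST(P): from P→ε we get {ε}; from P→id we get {id}; from P→if G S we get {if}. So FIRST(P) = {ε, id, if}.
FIRST(G): from G→ε we get {ε}. So FIRST(G) = {ε}.
FOLLOW(S) includes $ since S is the start symbol.
FOLLOW(P): in S→id P false if, P is followed by false if with FIRST {false}. Thus FOLLOW(P) = {false}.
FOLLOW(S): in P→if G S, the suffix after S is empty, so FOLLOW(S) ⊇ FOLLOW(P) = {false}. Thus FOLLOW(S) = {$, false}.
For S → ε: FIRST(ε) = {ε}, so it goes in M[S, t] for t ∈ {}; since ε ∈ FIRST, also for every t ∈ FOLLOW(S) = {$, false}.
For S → id P false if: FIRST(id P false if) = {id}, so it goes in M[S, t] for t ∈ {id}.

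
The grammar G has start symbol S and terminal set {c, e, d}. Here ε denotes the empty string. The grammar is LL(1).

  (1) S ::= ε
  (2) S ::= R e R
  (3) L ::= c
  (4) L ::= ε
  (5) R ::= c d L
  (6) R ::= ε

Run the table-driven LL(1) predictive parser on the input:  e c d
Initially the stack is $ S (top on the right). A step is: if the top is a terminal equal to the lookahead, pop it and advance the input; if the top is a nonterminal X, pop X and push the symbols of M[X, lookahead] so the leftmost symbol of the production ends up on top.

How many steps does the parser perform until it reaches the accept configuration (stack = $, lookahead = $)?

step 1: stack=$ S  input=e c d $  — expand S ::= R e R
step 2: stack=$ R e R  input=e c d $  — expand R ::= ε
step 3: stack=$ R e  input=e c d $  — match e
step 4: stack=$ R  input=c d $  — expand R ::= c d L
step 5: stack=$ L d c  input=c d $  — match c
step 6: stack=$ L d  input=d $  — match d
step 7: stack=$ L  input=$  — expand L ::= ε
Accept reached after 7 steps.

7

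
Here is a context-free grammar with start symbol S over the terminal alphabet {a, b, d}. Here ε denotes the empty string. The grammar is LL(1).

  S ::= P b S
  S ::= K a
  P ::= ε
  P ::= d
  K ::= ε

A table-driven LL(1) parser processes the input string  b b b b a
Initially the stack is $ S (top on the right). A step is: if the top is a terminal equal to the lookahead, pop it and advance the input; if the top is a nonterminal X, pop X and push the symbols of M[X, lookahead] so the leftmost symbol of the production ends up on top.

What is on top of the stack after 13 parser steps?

K

      Stack    Input        Action
   1  $ S      b b b b a $  expand S ::= P b S
   2  $ S b P  b b b b a $  expand P ::= ε
   3  $ S b    b b b b a $  match b
   4  $ S      b b b a $    expand S ::= P b S
   5  $ S b P  b b b a $    expand P ::= ε
   6  $ S b    b b b a $    match b
   7  $ S      b b a $      expand S ::= P b S
   8  $ S b P  b b a $      expand P ::= ε
   9  $ S b    b b a $      match b
  10  $ S      b a $        expand S ::= P b S
  11  $ S b P  b a $        expand P ::= ε
  12  $ S b    b a $        match b
  13  $ S      a $          expand S ::= K a
Stack after step 13: $ a K (top = K).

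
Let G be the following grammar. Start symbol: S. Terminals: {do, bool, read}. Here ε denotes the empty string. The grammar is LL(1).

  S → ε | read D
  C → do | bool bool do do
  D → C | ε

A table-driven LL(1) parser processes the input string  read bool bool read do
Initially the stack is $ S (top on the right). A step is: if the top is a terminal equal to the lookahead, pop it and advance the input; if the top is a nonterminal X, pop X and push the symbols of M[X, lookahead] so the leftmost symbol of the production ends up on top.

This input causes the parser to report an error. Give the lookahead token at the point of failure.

read

step 1: stack=$ S  input=read bool bool read do $  — expand S → read D
step 2: stack=$ D read  input=read bool bool read do $  — match read
step 3: stack=$ D  input=bool bool read do $  — expand D → C
step 4: stack=$ C  input=bool bool read do $  — expand C → bool bool do do
step 5: stack=$ do do bool bool  input=bool bool read do $  — match bool
step 6: stack=$ do do bool  input=bool read do $  — match bool
step 7: stack=$ do do  input=read do $  — error: top is terminal do but lookahead is read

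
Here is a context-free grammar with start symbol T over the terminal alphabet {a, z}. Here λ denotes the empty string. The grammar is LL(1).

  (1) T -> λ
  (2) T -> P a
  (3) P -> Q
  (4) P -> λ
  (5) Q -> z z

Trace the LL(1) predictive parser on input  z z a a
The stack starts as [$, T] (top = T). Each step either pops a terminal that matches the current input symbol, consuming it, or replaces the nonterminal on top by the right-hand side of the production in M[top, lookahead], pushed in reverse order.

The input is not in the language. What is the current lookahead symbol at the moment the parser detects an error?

step 1: stack=$ T  input=z z a a $  — expand T -> P a
step 2: stack=$ a P  input=z z a a $  — expand P -> Q
step 3: stack=$ a Q  input=z z a a $  — expand Q -> z z
step 4: stack=$ a z z  input=z z a a $  — match z
step 5: stack=$ a z  input=z a a $  — match z
step 6: stack=$ a  input=a a $  — match a
step 7: stack=$  input=a $  — error: stack empty but input remains

a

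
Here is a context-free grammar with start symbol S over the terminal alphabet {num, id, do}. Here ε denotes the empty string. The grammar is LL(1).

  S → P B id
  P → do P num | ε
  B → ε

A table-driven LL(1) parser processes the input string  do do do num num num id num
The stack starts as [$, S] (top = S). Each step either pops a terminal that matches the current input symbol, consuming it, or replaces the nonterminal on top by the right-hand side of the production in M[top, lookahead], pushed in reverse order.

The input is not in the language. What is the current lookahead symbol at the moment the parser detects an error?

step 1: stack=$ S  input=do do do num num num id num $  — expand S → P B id
step 2: stack=$ id B P  input=do do do num num num id num $  — expand P → do P num
step 3: stack=$ id B num P do  input=do do do num num num id num $  — match do
step 4: stack=$ id B num P  input=do do num num num id num $  — expand P → do P num
step 5: stack=$ id B num num P do  input=do do num num num id num $  — match do
step 6: stack=$ id B num num P  input=do num num num id num $  — expand P → do P num
step 7: stack=$ id B num num num P do  input=do num num num id num $  — match do
step 8: stack=$ id B num num num P  input=num num num id num $  — expand P → ε
step 9: stack=$ id B num num num  input=num num num id num $  — match num
step 10: stack=$ id B num num  input=num num id num $  — match num
step 11: stack=$ id B num  input=num id num $  — match num
step 12: stack=$ id B  input=id num $  — expand B → ε
step 13: stack=$ id  input=id num $  — match id
step 14: stack=$  input=num $  — error: stack empty but input remains

num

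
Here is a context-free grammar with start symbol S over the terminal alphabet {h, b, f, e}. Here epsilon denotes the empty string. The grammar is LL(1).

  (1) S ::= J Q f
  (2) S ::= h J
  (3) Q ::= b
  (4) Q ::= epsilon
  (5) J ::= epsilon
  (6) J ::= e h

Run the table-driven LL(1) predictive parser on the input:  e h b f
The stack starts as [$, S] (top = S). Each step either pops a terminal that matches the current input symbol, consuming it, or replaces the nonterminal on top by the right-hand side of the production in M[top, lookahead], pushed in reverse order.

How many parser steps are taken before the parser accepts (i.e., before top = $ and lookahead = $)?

step 1: stack=$ S  input=e h b f $  — expand S ::= J Q f
step 2: stack=$ f Q J  input=e h b f $  — expand J ::= e h
step 3: stack=$ f Q h e  input=e h b f $  — match e
step 4: stack=$ f Q h  input=h b f $  — match h
step 5: stack=$ f Q  input=b f $  — expand Q ::= b
step 6: stack=$ f b  input=b f $  — match b
step 7: stack=$ f  input=f $  — match f
Accept reached after 7 steps.

7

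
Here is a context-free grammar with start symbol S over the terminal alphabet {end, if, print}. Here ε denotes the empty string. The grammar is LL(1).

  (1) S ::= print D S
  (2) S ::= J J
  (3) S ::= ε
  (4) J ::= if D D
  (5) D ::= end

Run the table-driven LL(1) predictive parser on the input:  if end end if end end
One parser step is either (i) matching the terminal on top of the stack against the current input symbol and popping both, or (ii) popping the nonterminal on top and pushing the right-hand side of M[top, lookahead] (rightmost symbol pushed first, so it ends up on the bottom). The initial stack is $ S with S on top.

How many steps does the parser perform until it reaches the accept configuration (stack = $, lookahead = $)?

13

      Stack       Input                    Action
   1  $ S         if end end if end end $  expand S ::= J J
   2  $ J J       if end end if end end $  expand J ::= if D D
   3  $ J D D if  if end end if end end $  match if
   4  $ J D D     end end if end end $     expand D ::= end
   5  $ J D end   end end if end end $     match end
   6  $ J D       end if end end $         expand D ::= end
   7  $ J end     end if end end $         match end
   8  $ J         if end end $             expand J ::= if D D
   9  $ D D if    if end end $             match if
  10  $ D D       end end $                expand D ::= end
  11  $ D end     end end $                match end
  12  $ D         end $                    expand D ::= end
  13  $ end       end $                    match end
Accept reached after 13 steps.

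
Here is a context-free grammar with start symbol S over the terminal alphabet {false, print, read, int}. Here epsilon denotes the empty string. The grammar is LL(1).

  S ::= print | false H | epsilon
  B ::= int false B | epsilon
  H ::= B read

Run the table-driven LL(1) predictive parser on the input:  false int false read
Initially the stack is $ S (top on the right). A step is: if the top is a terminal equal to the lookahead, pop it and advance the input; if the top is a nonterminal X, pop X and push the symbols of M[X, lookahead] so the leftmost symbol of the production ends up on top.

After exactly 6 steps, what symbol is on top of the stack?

step 1: stack=$ S  input=false int false read $  — expand S ::= false H
step 2: stack=$ H false  input=false int false read $  — match false
step 3: stack=$ H  input=int false read $  — expand H ::= B read
step 4: stack=$ read B  input=int false read $  — expand B ::= int false B
step 5: stack=$ read B false int  input=int false read $  — match int
step 6: stack=$ read B false  input=false read $  — match false
Stack after step 6: $ read B (top = B).

B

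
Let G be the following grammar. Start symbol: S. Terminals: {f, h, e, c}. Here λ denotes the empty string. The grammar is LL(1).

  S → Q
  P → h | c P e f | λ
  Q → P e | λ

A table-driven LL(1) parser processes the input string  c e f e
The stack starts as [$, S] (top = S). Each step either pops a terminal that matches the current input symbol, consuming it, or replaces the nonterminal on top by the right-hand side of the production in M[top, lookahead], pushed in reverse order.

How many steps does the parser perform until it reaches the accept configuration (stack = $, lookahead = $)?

     Stack        Input      Action
  1  $ S          c e f e $  expand S → Q
  2  $ Q          c e f e $  expand Q → P e
  3  $ e P        c e f e $  expand P → c P e f
  4  $ e f e P c  c e f e $  match c
  5  $ e f e P    e f e $    expand P → λ
  6  $ e f e      e f e $    match e
  7  $ e f        f e $      match f
  8  $ e          e $        match e
Accept reached after 8 steps.

8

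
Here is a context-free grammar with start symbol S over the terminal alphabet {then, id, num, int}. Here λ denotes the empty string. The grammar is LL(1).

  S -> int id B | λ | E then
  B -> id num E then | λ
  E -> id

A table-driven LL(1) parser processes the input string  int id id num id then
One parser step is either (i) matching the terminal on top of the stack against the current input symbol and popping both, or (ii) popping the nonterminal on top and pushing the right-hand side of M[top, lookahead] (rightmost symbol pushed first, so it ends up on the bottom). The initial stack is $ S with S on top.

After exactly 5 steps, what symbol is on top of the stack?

step 1: stack=$ S  input=int id id num id then $  — expand S -> int id B
step 2: stack=$ B id int  input=int id id num id then $  — match int
step 3: stack=$ B id  input=id id num id then $  — match id
step 4: stack=$ B  input=id num id then $  — expand B -> id num E then
step 5: stack=$ then E num id  input=id num id then $  — match id
Stack after step 5: $ then E num (top = num).

num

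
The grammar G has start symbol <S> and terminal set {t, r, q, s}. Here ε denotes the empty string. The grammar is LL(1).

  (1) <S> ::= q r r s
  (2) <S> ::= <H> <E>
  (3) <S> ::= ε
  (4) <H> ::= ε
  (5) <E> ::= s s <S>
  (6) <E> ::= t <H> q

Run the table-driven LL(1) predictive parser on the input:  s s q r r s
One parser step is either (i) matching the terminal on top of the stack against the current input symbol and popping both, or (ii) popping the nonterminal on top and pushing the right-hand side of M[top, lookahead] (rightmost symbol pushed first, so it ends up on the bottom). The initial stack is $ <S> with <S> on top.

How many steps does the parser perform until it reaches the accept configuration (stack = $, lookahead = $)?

10

      Stack      Input          Action
   1  $ <S>      s s q r r s $  expand <S> ::= <H> <E>
   2  $ <E> <H>  s s q r r s $  expand <H> ::= ε
   3  $ <E>      s s q r r s $  expand <E> ::= s s <S>
   4  $ <S> s s  s s q r r s $  match s
   5  $ <S> s    s q r r s $    match s
   6  $ <S>      q r r s $      expand <S> ::= q r r s
   7  $ s r r q  q r r s $      match q
   8  $ s r r    r r s $        match r
   9  $ s r      r s $          match r
  10  $ s        s $            match s
Accept reached after 10 steps.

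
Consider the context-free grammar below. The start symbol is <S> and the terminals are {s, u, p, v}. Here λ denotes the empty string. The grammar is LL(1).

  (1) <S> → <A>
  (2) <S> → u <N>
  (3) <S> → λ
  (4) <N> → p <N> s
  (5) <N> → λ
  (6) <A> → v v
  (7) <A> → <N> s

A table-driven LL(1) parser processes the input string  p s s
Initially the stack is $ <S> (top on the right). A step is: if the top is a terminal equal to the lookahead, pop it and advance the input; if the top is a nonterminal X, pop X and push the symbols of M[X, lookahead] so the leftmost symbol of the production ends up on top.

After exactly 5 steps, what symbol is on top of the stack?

     Stack        Input    Action
  1  $ <S>        p s s $  expand <S> → <A>
  2  $ <A>        p s s $  expand <A> → <N> s
  3  $ s <N>      p s s $  expand <N> → p <N> s
  4  $ s s <N> p  p s s $  match p
  5  $ s s <N>    s s $    expand <N> → λ
Stack after step 5: $ s s (top = s).

s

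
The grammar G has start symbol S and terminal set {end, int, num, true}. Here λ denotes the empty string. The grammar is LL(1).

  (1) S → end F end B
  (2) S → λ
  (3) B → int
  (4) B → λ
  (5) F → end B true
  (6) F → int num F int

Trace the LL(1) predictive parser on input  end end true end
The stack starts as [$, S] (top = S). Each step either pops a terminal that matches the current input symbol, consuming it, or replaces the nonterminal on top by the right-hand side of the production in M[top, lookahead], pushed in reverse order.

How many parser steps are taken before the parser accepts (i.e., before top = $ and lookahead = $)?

8

step 1: stack=$ S  input=end end true end $  — expand S → end F end B
step 2: stack=$ B end F end  input=end end true end $  — match end
step 3: stack=$ B end F  input=end true end $  — expand F → end B true
step 4: stack=$ B end true B end  input=end true end $  — match end
step 5: stack=$ B end true B  input=true end $  — expand B → λ
step 6: stack=$ B end true  input=true end $  — match true
step 7: stack=$ B end  input=end $  — match end
step 8: stack=$ B  input=$  — expand B → λ
Accept reached after 8 steps.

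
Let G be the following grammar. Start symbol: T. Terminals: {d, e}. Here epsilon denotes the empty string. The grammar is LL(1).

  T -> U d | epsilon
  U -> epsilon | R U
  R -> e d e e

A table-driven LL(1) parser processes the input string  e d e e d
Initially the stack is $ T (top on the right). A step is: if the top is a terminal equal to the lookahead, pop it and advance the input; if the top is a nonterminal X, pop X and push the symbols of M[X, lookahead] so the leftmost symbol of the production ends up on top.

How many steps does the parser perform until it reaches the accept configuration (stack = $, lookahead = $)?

9

     Stack          Input        Action
  1  $ T            e d e e d $  expand T -> U d
  2  $ d U          e d e e d $  expand U -> R U
  3  $ d U R        e d e e d $  expand R -> e d e e
  4  $ d U e e d e  e d e e d $  match e
  5  $ d U e e d    d e e d $    match d
  6  $ d U e e      e e d $      match e
  7  $ d U e        e d $        match e
  8  $ d U          d $          expand U -> epsilon
  9  $ d            d $          match d
Accept reached after 9 steps.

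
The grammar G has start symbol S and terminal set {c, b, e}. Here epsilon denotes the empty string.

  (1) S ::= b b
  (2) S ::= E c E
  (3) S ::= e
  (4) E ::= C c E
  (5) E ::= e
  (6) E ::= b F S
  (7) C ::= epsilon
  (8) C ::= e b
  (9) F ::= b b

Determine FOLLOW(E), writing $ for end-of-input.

{$, c}

FIRST(C) = {epsilon, e}
FIRST(F) = {b}
FIRST(E) = {b, c, e}  (via C c E)
FIRST(S) = {b, c, e}  (via E c E)
FOLLOW(S) includes $ since S is the start symbol.
FOLLOW(C): in E::=C c E, C is followed by c E with FIRST {c}. Thus FOLLOW(C) = {c}.
FOLLOW(F): in E::=b F S, F is followed by S with FIRST {b, c, e}. Thus FOLLOW(F) = {b, c, e}.
FOLLOW(S): in E::=b F S, the suffix after S is empty, so FOLLOW(S) ⊇ FOLLOW(E) = {$, c}. Thus FOLLOW(S) = {$, c}.
FOLLOW(E): in S::=E c E (occurrence 1), E is followed by c E with FIRST {c}; in S::=E c E (occurrence 2), the suffix after E is empty, so FOLLOW(E) ⊇ FOLLOW(S) = {$, c}; in E::=C c E, the suffix after E is empty (adds nothing new). Thus FOLLOW(E) = {$, c}.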